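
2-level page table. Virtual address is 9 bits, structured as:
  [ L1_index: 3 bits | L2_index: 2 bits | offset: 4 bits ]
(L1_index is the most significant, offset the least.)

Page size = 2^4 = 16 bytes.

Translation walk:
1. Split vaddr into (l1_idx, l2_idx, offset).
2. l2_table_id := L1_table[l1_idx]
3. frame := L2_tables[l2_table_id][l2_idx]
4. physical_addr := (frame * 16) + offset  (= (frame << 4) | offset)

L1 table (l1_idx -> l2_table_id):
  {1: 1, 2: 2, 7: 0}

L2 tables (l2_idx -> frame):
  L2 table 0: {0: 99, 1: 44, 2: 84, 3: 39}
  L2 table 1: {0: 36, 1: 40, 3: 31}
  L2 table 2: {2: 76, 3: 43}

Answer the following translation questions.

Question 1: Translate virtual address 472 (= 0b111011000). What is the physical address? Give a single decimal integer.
vaddr = 472 = 0b111011000
Split: l1_idx=7, l2_idx=1, offset=8
L1[7] = 0
L2[0][1] = 44
paddr = 44 * 16 + 8 = 712

Answer: 712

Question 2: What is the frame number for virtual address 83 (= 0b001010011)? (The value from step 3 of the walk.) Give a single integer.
Answer: 40

Derivation:
vaddr = 83: l1_idx=1, l2_idx=1
L1[1] = 1; L2[1][1] = 40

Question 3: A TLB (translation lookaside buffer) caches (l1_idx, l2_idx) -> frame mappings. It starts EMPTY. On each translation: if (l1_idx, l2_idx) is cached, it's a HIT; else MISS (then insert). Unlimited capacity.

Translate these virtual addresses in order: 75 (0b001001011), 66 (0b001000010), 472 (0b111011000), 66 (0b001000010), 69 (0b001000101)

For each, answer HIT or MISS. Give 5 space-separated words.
Answer: MISS HIT MISS HIT HIT

Derivation:
vaddr=75: (1,0) not in TLB -> MISS, insert
vaddr=66: (1,0) in TLB -> HIT
vaddr=472: (7,1) not in TLB -> MISS, insert
vaddr=66: (1,0) in TLB -> HIT
vaddr=69: (1,0) in TLB -> HIT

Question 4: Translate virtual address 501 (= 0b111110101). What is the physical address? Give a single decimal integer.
vaddr = 501 = 0b111110101
Split: l1_idx=7, l2_idx=3, offset=5
L1[7] = 0
L2[0][3] = 39
paddr = 39 * 16 + 5 = 629

Answer: 629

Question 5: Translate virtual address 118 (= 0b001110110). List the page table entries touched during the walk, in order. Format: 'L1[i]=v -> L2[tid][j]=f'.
Answer: L1[1]=1 -> L2[1][3]=31

Derivation:
vaddr = 118 = 0b001110110
Split: l1_idx=1, l2_idx=3, offset=6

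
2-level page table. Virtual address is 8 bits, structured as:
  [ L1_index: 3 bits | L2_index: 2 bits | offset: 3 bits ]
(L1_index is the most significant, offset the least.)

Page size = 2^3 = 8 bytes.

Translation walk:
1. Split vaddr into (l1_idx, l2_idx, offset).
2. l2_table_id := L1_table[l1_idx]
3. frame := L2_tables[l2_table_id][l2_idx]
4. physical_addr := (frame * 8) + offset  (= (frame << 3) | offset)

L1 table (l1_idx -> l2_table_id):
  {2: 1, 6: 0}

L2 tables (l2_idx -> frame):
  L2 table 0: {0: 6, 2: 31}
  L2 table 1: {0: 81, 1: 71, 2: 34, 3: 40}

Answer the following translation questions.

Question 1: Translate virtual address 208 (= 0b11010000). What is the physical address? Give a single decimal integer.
Answer: 248

Derivation:
vaddr = 208 = 0b11010000
Split: l1_idx=6, l2_idx=2, offset=0
L1[6] = 0
L2[0][2] = 31
paddr = 31 * 8 + 0 = 248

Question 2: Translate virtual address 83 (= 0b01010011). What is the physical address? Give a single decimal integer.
vaddr = 83 = 0b01010011
Split: l1_idx=2, l2_idx=2, offset=3
L1[2] = 1
L2[1][2] = 34
paddr = 34 * 8 + 3 = 275

Answer: 275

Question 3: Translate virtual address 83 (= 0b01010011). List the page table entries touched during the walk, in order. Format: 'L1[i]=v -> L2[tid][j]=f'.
Answer: L1[2]=1 -> L2[1][2]=34

Derivation:
vaddr = 83 = 0b01010011
Split: l1_idx=2, l2_idx=2, offset=3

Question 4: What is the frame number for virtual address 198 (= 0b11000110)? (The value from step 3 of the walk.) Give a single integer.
vaddr = 198: l1_idx=6, l2_idx=0
L1[6] = 0; L2[0][0] = 6

Answer: 6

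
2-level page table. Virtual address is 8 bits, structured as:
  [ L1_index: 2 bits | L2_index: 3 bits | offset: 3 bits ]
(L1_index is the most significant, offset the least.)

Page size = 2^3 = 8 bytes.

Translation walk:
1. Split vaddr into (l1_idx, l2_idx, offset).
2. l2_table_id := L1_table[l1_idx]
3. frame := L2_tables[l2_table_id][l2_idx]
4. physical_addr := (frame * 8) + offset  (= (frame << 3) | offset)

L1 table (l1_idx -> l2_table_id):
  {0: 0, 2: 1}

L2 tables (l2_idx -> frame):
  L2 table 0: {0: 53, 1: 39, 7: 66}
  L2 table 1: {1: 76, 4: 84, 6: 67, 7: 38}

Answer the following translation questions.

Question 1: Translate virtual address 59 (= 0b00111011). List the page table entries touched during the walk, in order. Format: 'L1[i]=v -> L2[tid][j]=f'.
Answer: L1[0]=0 -> L2[0][7]=66

Derivation:
vaddr = 59 = 0b00111011
Split: l1_idx=0, l2_idx=7, offset=3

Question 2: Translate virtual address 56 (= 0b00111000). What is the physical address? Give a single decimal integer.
vaddr = 56 = 0b00111000
Split: l1_idx=0, l2_idx=7, offset=0
L1[0] = 0
L2[0][7] = 66
paddr = 66 * 8 + 0 = 528

Answer: 528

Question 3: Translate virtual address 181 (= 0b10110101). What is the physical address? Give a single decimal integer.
Answer: 541

Derivation:
vaddr = 181 = 0b10110101
Split: l1_idx=2, l2_idx=6, offset=5
L1[2] = 1
L2[1][6] = 67
paddr = 67 * 8 + 5 = 541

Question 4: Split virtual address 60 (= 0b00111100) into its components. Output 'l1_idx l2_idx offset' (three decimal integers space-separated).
vaddr = 60 = 0b00111100
  top 2 bits -> l1_idx = 0
  next 3 bits -> l2_idx = 7
  bottom 3 bits -> offset = 4

Answer: 0 7 4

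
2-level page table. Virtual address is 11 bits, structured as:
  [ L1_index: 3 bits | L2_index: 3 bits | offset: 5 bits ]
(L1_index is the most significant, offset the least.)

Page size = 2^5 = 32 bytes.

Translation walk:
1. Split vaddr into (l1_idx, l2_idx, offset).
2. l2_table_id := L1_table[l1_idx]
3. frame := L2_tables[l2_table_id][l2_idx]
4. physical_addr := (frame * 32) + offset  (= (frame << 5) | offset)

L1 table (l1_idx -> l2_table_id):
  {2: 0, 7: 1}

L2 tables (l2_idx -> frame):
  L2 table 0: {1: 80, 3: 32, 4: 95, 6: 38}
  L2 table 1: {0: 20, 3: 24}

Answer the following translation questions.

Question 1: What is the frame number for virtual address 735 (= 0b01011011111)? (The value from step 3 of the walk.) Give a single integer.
vaddr = 735: l1_idx=2, l2_idx=6
L1[2] = 0; L2[0][6] = 38

Answer: 38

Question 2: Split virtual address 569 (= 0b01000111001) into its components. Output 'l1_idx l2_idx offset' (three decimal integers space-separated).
vaddr = 569 = 0b01000111001
  top 3 bits -> l1_idx = 2
  next 3 bits -> l2_idx = 1
  bottom 5 bits -> offset = 25

Answer: 2 1 25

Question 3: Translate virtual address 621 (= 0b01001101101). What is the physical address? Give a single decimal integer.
Answer: 1037

Derivation:
vaddr = 621 = 0b01001101101
Split: l1_idx=2, l2_idx=3, offset=13
L1[2] = 0
L2[0][3] = 32
paddr = 32 * 32 + 13 = 1037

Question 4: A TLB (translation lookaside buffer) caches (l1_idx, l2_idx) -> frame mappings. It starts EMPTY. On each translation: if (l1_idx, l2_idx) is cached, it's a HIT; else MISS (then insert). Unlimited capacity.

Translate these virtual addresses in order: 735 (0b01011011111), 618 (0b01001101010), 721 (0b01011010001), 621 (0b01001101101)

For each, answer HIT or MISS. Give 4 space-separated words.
Answer: MISS MISS HIT HIT

Derivation:
vaddr=735: (2,6) not in TLB -> MISS, insert
vaddr=618: (2,3) not in TLB -> MISS, insert
vaddr=721: (2,6) in TLB -> HIT
vaddr=621: (2,3) in TLB -> HIT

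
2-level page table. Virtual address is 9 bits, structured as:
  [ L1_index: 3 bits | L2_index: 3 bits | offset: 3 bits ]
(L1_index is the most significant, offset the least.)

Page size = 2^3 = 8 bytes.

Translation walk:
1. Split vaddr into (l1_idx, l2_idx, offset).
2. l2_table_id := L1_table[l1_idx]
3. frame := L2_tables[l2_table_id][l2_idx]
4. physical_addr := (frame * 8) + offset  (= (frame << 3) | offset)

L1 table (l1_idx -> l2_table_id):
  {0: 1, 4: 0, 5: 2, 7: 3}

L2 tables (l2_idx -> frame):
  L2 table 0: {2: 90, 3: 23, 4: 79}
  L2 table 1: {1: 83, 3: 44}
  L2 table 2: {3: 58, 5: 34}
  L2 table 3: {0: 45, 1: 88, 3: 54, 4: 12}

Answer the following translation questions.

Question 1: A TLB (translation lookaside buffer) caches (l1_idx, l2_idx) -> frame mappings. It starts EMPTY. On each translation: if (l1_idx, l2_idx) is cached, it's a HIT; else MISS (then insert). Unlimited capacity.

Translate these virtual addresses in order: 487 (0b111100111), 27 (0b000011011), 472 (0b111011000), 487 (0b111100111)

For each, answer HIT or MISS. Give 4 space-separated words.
vaddr=487: (7,4) not in TLB -> MISS, insert
vaddr=27: (0,3) not in TLB -> MISS, insert
vaddr=472: (7,3) not in TLB -> MISS, insert
vaddr=487: (7,4) in TLB -> HIT

Answer: MISS MISS MISS HIT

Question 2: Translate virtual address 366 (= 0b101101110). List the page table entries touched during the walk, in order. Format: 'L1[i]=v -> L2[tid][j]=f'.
Answer: L1[5]=2 -> L2[2][5]=34

Derivation:
vaddr = 366 = 0b101101110
Split: l1_idx=5, l2_idx=5, offset=6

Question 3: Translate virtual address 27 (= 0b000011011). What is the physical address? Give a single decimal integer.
vaddr = 27 = 0b000011011
Split: l1_idx=0, l2_idx=3, offset=3
L1[0] = 1
L2[1][3] = 44
paddr = 44 * 8 + 3 = 355

Answer: 355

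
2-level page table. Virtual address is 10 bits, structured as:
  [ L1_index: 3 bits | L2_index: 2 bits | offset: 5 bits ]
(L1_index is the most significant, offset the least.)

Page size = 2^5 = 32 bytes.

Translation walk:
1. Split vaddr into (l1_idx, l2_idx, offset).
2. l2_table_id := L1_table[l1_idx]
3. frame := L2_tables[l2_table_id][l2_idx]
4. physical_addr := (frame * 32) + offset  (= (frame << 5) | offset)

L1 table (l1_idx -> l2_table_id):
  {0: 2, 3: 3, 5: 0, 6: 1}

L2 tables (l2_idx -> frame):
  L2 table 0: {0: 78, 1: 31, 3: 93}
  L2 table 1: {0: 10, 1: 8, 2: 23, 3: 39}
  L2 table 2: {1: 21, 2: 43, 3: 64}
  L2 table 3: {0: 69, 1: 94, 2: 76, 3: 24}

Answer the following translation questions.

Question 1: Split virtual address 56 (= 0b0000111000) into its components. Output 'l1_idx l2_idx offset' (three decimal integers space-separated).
vaddr = 56 = 0b0000111000
  top 3 bits -> l1_idx = 0
  next 2 bits -> l2_idx = 1
  bottom 5 bits -> offset = 24

Answer: 0 1 24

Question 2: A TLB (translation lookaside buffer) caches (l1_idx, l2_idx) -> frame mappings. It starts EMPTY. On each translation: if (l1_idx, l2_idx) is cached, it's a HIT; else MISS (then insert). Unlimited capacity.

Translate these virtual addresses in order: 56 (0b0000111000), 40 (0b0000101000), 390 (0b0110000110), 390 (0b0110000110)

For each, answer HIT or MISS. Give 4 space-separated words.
Answer: MISS HIT MISS HIT

Derivation:
vaddr=56: (0,1) not in TLB -> MISS, insert
vaddr=40: (0,1) in TLB -> HIT
vaddr=390: (3,0) not in TLB -> MISS, insert
vaddr=390: (3,0) in TLB -> HIT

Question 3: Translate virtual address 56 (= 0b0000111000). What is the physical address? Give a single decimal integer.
vaddr = 56 = 0b0000111000
Split: l1_idx=0, l2_idx=1, offset=24
L1[0] = 2
L2[2][1] = 21
paddr = 21 * 32 + 24 = 696

Answer: 696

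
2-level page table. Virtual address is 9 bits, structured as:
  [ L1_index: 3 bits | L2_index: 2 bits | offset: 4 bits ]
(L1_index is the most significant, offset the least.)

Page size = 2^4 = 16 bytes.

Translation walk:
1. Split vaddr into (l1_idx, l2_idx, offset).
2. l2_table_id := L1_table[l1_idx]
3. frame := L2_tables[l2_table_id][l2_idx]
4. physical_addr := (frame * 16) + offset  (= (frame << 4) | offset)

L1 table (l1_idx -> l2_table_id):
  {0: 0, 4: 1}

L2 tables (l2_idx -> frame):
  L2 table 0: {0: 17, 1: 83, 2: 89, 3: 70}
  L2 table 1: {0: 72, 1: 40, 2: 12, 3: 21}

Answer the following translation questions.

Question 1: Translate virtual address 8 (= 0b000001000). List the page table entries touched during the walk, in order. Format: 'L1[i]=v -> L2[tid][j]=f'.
vaddr = 8 = 0b000001000
Split: l1_idx=0, l2_idx=0, offset=8

Answer: L1[0]=0 -> L2[0][0]=17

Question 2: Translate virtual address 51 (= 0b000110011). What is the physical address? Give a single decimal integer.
vaddr = 51 = 0b000110011
Split: l1_idx=0, l2_idx=3, offset=3
L1[0] = 0
L2[0][3] = 70
paddr = 70 * 16 + 3 = 1123

Answer: 1123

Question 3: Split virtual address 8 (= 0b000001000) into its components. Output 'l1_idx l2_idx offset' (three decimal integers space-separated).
vaddr = 8 = 0b000001000
  top 3 bits -> l1_idx = 0
  next 2 bits -> l2_idx = 0
  bottom 4 bits -> offset = 8

Answer: 0 0 8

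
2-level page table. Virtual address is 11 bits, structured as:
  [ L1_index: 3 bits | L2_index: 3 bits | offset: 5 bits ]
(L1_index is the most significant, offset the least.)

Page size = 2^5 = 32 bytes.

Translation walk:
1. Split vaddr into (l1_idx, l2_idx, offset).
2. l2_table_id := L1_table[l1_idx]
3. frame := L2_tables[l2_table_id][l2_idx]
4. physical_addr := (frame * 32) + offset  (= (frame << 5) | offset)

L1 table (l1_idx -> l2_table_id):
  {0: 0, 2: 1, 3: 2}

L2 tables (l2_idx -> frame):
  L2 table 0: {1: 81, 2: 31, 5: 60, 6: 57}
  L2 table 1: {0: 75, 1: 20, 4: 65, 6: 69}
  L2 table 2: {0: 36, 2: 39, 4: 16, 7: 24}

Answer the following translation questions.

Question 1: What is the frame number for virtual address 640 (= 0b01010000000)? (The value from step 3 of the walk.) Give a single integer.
Answer: 65

Derivation:
vaddr = 640: l1_idx=2, l2_idx=4
L1[2] = 1; L2[1][4] = 65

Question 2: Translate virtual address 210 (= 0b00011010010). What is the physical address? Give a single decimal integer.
vaddr = 210 = 0b00011010010
Split: l1_idx=0, l2_idx=6, offset=18
L1[0] = 0
L2[0][6] = 57
paddr = 57 * 32 + 18 = 1842

Answer: 1842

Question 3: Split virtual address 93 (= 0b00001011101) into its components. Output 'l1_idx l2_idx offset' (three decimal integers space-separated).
Answer: 0 2 29

Derivation:
vaddr = 93 = 0b00001011101
  top 3 bits -> l1_idx = 0
  next 3 bits -> l2_idx = 2
  bottom 5 bits -> offset = 29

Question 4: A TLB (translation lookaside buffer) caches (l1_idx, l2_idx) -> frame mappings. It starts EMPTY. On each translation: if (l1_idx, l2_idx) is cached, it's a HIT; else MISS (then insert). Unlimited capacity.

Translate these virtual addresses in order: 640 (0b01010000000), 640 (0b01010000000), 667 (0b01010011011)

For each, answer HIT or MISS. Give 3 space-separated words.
Answer: MISS HIT HIT

Derivation:
vaddr=640: (2,4) not in TLB -> MISS, insert
vaddr=640: (2,4) in TLB -> HIT
vaddr=667: (2,4) in TLB -> HIT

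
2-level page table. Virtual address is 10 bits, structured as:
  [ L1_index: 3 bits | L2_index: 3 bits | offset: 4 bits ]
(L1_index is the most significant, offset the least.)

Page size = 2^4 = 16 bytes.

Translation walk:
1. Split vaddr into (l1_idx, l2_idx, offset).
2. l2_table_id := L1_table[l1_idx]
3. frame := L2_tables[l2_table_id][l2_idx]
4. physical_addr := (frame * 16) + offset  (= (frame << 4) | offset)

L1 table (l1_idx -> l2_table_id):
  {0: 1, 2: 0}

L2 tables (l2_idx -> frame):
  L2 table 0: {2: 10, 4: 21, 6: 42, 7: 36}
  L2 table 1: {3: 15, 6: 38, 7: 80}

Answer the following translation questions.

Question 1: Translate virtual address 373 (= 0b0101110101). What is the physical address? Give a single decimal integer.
vaddr = 373 = 0b0101110101
Split: l1_idx=2, l2_idx=7, offset=5
L1[2] = 0
L2[0][7] = 36
paddr = 36 * 16 + 5 = 581

Answer: 581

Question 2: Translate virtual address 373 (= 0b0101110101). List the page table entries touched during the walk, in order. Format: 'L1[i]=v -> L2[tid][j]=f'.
vaddr = 373 = 0b0101110101
Split: l1_idx=2, l2_idx=7, offset=5

Answer: L1[2]=0 -> L2[0][7]=36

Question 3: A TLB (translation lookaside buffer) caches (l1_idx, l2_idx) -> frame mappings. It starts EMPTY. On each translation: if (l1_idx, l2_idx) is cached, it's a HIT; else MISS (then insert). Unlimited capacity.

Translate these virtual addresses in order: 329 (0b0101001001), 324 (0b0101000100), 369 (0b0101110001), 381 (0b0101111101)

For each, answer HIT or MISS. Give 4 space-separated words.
Answer: MISS HIT MISS HIT

Derivation:
vaddr=329: (2,4) not in TLB -> MISS, insert
vaddr=324: (2,4) in TLB -> HIT
vaddr=369: (2,7) not in TLB -> MISS, insert
vaddr=381: (2,7) in TLB -> HIT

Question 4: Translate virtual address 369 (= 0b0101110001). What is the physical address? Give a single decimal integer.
Answer: 577

Derivation:
vaddr = 369 = 0b0101110001
Split: l1_idx=2, l2_idx=7, offset=1
L1[2] = 0
L2[0][7] = 36
paddr = 36 * 16 + 1 = 577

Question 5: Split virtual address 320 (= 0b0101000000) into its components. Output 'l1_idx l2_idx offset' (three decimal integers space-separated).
Answer: 2 4 0

Derivation:
vaddr = 320 = 0b0101000000
  top 3 bits -> l1_idx = 2
  next 3 bits -> l2_idx = 4
  bottom 4 bits -> offset = 0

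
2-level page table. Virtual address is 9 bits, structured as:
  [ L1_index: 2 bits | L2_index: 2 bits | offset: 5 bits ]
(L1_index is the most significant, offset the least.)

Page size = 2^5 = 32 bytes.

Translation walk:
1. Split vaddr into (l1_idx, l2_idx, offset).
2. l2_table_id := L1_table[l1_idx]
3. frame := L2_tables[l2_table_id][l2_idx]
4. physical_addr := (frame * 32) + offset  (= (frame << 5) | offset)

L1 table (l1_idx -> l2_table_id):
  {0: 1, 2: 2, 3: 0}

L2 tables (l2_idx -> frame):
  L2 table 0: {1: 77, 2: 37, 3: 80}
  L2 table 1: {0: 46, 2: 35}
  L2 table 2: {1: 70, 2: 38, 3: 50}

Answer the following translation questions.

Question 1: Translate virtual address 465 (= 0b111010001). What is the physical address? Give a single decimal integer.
vaddr = 465 = 0b111010001
Split: l1_idx=3, l2_idx=2, offset=17
L1[3] = 0
L2[0][2] = 37
paddr = 37 * 32 + 17 = 1201

Answer: 1201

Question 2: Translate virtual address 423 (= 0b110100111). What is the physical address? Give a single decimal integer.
Answer: 2471

Derivation:
vaddr = 423 = 0b110100111
Split: l1_idx=3, l2_idx=1, offset=7
L1[3] = 0
L2[0][1] = 77
paddr = 77 * 32 + 7 = 2471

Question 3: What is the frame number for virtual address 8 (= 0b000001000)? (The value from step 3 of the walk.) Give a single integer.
Answer: 46

Derivation:
vaddr = 8: l1_idx=0, l2_idx=0
L1[0] = 1; L2[1][0] = 46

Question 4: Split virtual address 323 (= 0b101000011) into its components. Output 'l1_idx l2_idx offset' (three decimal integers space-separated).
Answer: 2 2 3

Derivation:
vaddr = 323 = 0b101000011
  top 2 bits -> l1_idx = 2
  next 2 bits -> l2_idx = 2
  bottom 5 bits -> offset = 3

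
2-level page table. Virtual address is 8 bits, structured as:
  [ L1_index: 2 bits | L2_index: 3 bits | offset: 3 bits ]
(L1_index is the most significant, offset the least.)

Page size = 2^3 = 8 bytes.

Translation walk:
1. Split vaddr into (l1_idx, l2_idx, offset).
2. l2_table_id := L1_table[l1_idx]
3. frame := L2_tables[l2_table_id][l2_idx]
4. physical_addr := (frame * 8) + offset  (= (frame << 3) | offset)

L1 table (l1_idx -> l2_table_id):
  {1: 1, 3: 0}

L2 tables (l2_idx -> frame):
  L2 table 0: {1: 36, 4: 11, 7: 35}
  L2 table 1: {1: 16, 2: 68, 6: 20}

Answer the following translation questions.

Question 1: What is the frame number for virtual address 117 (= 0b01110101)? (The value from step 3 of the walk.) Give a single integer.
vaddr = 117: l1_idx=1, l2_idx=6
L1[1] = 1; L2[1][6] = 20

Answer: 20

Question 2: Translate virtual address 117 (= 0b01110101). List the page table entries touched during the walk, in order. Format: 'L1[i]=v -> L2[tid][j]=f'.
vaddr = 117 = 0b01110101
Split: l1_idx=1, l2_idx=6, offset=5

Answer: L1[1]=1 -> L2[1][6]=20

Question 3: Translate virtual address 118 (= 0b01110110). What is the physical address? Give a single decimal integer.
vaddr = 118 = 0b01110110
Split: l1_idx=1, l2_idx=6, offset=6
L1[1] = 1
L2[1][6] = 20
paddr = 20 * 8 + 6 = 166

Answer: 166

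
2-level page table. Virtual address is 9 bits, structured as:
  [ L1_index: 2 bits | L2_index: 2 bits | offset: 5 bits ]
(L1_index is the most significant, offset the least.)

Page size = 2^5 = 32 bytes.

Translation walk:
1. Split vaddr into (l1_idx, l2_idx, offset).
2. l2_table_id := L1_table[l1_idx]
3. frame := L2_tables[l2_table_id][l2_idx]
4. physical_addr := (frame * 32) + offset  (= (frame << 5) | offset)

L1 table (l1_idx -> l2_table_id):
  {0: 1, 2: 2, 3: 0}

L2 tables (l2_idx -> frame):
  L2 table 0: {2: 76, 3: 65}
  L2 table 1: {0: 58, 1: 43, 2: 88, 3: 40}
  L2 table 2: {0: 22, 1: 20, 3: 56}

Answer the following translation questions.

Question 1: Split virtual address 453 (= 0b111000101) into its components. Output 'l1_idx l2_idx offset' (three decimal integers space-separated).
Answer: 3 2 5

Derivation:
vaddr = 453 = 0b111000101
  top 2 bits -> l1_idx = 3
  next 2 bits -> l2_idx = 2
  bottom 5 bits -> offset = 5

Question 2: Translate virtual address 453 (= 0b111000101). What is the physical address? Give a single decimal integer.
Answer: 2437

Derivation:
vaddr = 453 = 0b111000101
Split: l1_idx=3, l2_idx=2, offset=5
L1[3] = 0
L2[0][2] = 76
paddr = 76 * 32 + 5 = 2437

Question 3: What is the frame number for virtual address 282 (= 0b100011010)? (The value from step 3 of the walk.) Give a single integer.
vaddr = 282: l1_idx=2, l2_idx=0
L1[2] = 2; L2[2][0] = 22

Answer: 22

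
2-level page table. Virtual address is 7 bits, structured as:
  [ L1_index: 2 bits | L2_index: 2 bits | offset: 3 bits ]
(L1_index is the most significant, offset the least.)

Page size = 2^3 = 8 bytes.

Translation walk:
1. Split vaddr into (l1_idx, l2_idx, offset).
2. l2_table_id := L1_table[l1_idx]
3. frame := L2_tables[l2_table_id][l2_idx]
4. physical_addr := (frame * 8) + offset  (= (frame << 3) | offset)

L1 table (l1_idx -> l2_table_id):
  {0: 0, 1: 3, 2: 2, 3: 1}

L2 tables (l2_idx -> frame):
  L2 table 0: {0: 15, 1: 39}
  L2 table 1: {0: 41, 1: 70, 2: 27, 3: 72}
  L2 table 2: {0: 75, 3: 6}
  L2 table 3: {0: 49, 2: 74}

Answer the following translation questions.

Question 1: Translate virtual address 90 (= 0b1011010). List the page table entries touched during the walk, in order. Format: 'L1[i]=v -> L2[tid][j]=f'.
Answer: L1[2]=2 -> L2[2][3]=6

Derivation:
vaddr = 90 = 0b1011010
Split: l1_idx=2, l2_idx=3, offset=2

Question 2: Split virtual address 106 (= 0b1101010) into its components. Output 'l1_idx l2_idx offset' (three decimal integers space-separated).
vaddr = 106 = 0b1101010
  top 2 bits -> l1_idx = 3
  next 2 bits -> l2_idx = 1
  bottom 3 bits -> offset = 2

Answer: 3 1 2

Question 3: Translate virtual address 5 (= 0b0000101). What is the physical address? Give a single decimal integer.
vaddr = 5 = 0b0000101
Split: l1_idx=0, l2_idx=0, offset=5
L1[0] = 0
L2[0][0] = 15
paddr = 15 * 8 + 5 = 125

Answer: 125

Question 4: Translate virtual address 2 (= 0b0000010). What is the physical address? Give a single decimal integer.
Answer: 122

Derivation:
vaddr = 2 = 0b0000010
Split: l1_idx=0, l2_idx=0, offset=2
L1[0] = 0
L2[0][0] = 15
paddr = 15 * 8 + 2 = 122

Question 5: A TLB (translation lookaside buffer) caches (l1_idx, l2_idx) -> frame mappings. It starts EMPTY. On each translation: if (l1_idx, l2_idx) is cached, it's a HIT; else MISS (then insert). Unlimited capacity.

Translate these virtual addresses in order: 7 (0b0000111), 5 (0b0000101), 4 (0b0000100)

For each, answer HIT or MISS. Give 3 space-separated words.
vaddr=7: (0,0) not in TLB -> MISS, insert
vaddr=5: (0,0) in TLB -> HIT
vaddr=4: (0,0) in TLB -> HIT

Answer: MISS HIT HIT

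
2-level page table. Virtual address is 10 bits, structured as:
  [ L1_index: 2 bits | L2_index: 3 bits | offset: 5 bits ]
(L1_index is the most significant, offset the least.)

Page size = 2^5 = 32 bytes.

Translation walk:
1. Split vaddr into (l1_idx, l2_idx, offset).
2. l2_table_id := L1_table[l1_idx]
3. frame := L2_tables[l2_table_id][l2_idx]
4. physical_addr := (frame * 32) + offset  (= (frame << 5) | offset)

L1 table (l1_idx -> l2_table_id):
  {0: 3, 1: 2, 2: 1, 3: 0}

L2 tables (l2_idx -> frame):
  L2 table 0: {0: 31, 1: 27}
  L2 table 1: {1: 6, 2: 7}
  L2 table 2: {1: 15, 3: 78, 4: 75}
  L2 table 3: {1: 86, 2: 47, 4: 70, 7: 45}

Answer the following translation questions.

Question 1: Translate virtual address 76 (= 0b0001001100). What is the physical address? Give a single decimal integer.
vaddr = 76 = 0b0001001100
Split: l1_idx=0, l2_idx=2, offset=12
L1[0] = 3
L2[3][2] = 47
paddr = 47 * 32 + 12 = 1516

Answer: 1516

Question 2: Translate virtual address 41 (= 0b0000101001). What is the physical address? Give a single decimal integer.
Answer: 2761

Derivation:
vaddr = 41 = 0b0000101001
Split: l1_idx=0, l2_idx=1, offset=9
L1[0] = 3
L2[3][1] = 86
paddr = 86 * 32 + 9 = 2761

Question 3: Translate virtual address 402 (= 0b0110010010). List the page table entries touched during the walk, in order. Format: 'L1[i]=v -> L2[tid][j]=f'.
vaddr = 402 = 0b0110010010
Split: l1_idx=1, l2_idx=4, offset=18

Answer: L1[1]=2 -> L2[2][4]=75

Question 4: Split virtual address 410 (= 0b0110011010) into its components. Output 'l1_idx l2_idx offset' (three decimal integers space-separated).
vaddr = 410 = 0b0110011010
  top 2 bits -> l1_idx = 1
  next 3 bits -> l2_idx = 4
  bottom 5 bits -> offset = 26

Answer: 1 4 26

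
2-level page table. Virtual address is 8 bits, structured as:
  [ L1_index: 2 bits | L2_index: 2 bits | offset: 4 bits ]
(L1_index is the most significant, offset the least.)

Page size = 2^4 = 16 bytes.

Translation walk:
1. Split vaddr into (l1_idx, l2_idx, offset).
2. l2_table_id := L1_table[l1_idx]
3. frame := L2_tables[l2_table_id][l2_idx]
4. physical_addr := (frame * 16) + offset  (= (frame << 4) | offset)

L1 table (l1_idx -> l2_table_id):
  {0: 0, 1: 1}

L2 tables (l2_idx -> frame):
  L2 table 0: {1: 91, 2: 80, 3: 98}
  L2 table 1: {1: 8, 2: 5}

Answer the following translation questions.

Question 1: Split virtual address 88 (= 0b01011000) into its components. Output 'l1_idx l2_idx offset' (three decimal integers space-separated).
Answer: 1 1 8

Derivation:
vaddr = 88 = 0b01011000
  top 2 bits -> l1_idx = 1
  next 2 bits -> l2_idx = 1
  bottom 4 bits -> offset = 8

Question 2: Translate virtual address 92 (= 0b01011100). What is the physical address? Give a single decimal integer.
vaddr = 92 = 0b01011100
Split: l1_idx=1, l2_idx=1, offset=12
L1[1] = 1
L2[1][1] = 8
paddr = 8 * 16 + 12 = 140

Answer: 140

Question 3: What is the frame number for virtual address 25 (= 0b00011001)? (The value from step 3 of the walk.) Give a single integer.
vaddr = 25: l1_idx=0, l2_idx=1
L1[0] = 0; L2[0][1] = 91

Answer: 91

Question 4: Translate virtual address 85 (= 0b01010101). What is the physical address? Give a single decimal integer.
Answer: 133

Derivation:
vaddr = 85 = 0b01010101
Split: l1_idx=1, l2_idx=1, offset=5
L1[1] = 1
L2[1][1] = 8
paddr = 8 * 16 + 5 = 133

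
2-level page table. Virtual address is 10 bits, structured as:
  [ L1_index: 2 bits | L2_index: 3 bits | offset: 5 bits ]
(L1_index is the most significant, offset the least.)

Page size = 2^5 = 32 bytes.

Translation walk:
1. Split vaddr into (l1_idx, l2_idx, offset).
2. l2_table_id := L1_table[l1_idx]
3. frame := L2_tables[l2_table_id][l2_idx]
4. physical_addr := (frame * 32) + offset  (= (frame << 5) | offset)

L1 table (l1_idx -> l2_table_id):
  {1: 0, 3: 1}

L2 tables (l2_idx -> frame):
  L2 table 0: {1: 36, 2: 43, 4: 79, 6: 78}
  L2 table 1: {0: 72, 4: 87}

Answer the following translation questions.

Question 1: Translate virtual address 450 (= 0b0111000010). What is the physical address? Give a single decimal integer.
vaddr = 450 = 0b0111000010
Split: l1_idx=1, l2_idx=6, offset=2
L1[1] = 0
L2[0][6] = 78
paddr = 78 * 32 + 2 = 2498

Answer: 2498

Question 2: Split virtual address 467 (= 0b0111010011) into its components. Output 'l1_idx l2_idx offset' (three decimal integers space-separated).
Answer: 1 6 19

Derivation:
vaddr = 467 = 0b0111010011
  top 2 bits -> l1_idx = 1
  next 3 bits -> l2_idx = 6
  bottom 5 bits -> offset = 19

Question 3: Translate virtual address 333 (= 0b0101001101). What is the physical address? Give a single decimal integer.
Answer: 1389

Derivation:
vaddr = 333 = 0b0101001101
Split: l1_idx=1, l2_idx=2, offset=13
L1[1] = 0
L2[0][2] = 43
paddr = 43 * 32 + 13 = 1389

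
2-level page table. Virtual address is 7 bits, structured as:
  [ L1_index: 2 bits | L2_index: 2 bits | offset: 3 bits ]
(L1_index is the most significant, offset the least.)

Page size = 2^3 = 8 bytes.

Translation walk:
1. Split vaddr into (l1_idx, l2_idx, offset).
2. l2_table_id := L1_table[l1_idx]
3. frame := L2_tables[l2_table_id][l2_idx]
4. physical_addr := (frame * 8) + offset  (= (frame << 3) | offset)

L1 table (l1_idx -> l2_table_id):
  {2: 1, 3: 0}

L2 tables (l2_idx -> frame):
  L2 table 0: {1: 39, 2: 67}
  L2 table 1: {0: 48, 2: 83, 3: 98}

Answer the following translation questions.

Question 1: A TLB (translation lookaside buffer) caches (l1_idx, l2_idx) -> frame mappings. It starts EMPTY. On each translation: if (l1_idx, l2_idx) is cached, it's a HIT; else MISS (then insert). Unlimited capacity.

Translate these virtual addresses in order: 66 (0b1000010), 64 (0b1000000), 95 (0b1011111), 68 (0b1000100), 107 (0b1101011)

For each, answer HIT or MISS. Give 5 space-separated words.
vaddr=66: (2,0) not in TLB -> MISS, insert
vaddr=64: (2,0) in TLB -> HIT
vaddr=95: (2,3) not in TLB -> MISS, insert
vaddr=68: (2,0) in TLB -> HIT
vaddr=107: (3,1) not in TLB -> MISS, insert

Answer: MISS HIT MISS HIT MISS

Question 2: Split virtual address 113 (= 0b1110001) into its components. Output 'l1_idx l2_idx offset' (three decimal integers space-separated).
Answer: 3 2 1

Derivation:
vaddr = 113 = 0b1110001
  top 2 bits -> l1_idx = 3
  next 2 bits -> l2_idx = 2
  bottom 3 bits -> offset = 1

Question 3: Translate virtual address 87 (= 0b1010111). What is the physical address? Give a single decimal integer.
Answer: 671

Derivation:
vaddr = 87 = 0b1010111
Split: l1_idx=2, l2_idx=2, offset=7
L1[2] = 1
L2[1][2] = 83
paddr = 83 * 8 + 7 = 671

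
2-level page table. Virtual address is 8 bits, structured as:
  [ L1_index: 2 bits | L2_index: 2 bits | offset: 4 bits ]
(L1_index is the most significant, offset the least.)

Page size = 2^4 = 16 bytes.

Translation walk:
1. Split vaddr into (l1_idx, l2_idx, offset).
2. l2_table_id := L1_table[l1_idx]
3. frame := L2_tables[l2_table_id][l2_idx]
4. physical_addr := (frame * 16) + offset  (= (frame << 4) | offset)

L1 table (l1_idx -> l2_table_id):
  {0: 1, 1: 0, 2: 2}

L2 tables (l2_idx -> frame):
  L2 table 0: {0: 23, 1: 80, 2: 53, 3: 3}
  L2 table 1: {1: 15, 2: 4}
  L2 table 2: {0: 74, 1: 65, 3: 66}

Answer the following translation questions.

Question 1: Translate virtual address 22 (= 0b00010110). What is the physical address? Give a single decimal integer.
Answer: 246

Derivation:
vaddr = 22 = 0b00010110
Split: l1_idx=0, l2_idx=1, offset=6
L1[0] = 1
L2[1][1] = 15
paddr = 15 * 16 + 6 = 246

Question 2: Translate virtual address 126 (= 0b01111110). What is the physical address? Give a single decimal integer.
Answer: 62

Derivation:
vaddr = 126 = 0b01111110
Split: l1_idx=1, l2_idx=3, offset=14
L1[1] = 0
L2[0][3] = 3
paddr = 3 * 16 + 14 = 62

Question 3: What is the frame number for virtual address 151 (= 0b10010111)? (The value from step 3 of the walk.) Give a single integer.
Answer: 65

Derivation:
vaddr = 151: l1_idx=2, l2_idx=1
L1[2] = 2; L2[2][1] = 65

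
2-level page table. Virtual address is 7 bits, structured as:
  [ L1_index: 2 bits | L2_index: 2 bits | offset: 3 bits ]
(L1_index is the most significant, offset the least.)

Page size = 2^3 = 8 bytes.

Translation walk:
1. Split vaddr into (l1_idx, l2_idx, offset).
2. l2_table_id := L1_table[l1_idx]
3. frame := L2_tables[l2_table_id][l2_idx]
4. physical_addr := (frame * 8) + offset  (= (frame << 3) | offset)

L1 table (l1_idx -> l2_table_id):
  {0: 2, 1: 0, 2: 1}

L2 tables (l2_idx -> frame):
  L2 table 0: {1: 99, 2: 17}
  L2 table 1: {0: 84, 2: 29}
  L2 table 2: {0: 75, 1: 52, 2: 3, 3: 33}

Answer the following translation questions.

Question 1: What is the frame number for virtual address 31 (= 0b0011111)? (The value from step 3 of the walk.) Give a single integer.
Answer: 33

Derivation:
vaddr = 31: l1_idx=0, l2_idx=3
L1[0] = 2; L2[2][3] = 33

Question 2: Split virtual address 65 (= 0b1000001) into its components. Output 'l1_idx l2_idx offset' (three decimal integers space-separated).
vaddr = 65 = 0b1000001
  top 2 bits -> l1_idx = 2
  next 2 bits -> l2_idx = 0
  bottom 3 bits -> offset = 1

Answer: 2 0 1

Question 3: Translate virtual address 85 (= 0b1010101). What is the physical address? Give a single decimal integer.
vaddr = 85 = 0b1010101
Split: l1_idx=2, l2_idx=2, offset=5
L1[2] = 1
L2[1][2] = 29
paddr = 29 * 8 + 5 = 237

Answer: 237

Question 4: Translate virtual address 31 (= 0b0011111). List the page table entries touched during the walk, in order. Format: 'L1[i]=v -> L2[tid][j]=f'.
vaddr = 31 = 0b0011111
Split: l1_idx=0, l2_idx=3, offset=7

Answer: L1[0]=2 -> L2[2][3]=33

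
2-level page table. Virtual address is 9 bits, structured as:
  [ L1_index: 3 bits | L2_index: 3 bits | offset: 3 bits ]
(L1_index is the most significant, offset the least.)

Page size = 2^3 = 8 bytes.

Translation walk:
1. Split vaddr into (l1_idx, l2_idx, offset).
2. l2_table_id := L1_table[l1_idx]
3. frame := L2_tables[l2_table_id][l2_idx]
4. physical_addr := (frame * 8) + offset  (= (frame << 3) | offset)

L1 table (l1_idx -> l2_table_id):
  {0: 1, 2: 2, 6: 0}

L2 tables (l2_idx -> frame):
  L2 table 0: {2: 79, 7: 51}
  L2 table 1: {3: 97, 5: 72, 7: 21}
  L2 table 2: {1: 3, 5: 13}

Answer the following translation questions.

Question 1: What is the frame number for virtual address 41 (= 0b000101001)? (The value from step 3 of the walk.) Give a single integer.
vaddr = 41: l1_idx=0, l2_idx=5
L1[0] = 1; L2[1][5] = 72

Answer: 72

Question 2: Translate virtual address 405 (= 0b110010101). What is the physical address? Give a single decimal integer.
vaddr = 405 = 0b110010101
Split: l1_idx=6, l2_idx=2, offset=5
L1[6] = 0
L2[0][2] = 79
paddr = 79 * 8 + 5 = 637

Answer: 637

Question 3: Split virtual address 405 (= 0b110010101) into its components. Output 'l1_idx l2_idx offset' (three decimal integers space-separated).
vaddr = 405 = 0b110010101
  top 3 bits -> l1_idx = 6
  next 3 bits -> l2_idx = 2
  bottom 3 bits -> offset = 5

Answer: 6 2 5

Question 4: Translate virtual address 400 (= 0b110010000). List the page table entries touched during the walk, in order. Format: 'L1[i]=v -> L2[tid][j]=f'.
vaddr = 400 = 0b110010000
Split: l1_idx=6, l2_idx=2, offset=0

Answer: L1[6]=0 -> L2[0][2]=79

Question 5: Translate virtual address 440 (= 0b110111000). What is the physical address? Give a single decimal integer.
vaddr = 440 = 0b110111000
Split: l1_idx=6, l2_idx=7, offset=0
L1[6] = 0
L2[0][7] = 51
paddr = 51 * 8 + 0 = 408

Answer: 408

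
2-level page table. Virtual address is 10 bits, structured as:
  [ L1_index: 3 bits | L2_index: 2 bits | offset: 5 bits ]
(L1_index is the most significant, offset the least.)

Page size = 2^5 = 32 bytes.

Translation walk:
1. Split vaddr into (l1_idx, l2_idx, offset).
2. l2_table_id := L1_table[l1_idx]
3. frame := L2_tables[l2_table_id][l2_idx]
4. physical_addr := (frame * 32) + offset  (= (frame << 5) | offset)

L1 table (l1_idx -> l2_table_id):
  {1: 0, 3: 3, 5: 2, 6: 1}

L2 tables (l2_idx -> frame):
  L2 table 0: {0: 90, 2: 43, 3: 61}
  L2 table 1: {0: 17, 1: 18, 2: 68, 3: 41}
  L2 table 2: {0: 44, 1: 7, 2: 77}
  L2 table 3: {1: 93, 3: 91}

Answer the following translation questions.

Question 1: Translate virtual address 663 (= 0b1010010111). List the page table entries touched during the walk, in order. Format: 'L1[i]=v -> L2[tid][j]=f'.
vaddr = 663 = 0b1010010111
Split: l1_idx=5, l2_idx=0, offset=23

Answer: L1[5]=2 -> L2[2][0]=44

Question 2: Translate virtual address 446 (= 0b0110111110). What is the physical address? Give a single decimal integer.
vaddr = 446 = 0b0110111110
Split: l1_idx=3, l2_idx=1, offset=30
L1[3] = 3
L2[3][1] = 93
paddr = 93 * 32 + 30 = 3006

Answer: 3006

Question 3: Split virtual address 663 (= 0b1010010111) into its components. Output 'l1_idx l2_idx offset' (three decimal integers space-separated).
vaddr = 663 = 0b1010010111
  top 3 bits -> l1_idx = 5
  next 2 bits -> l2_idx = 0
  bottom 5 bits -> offset = 23

Answer: 5 0 23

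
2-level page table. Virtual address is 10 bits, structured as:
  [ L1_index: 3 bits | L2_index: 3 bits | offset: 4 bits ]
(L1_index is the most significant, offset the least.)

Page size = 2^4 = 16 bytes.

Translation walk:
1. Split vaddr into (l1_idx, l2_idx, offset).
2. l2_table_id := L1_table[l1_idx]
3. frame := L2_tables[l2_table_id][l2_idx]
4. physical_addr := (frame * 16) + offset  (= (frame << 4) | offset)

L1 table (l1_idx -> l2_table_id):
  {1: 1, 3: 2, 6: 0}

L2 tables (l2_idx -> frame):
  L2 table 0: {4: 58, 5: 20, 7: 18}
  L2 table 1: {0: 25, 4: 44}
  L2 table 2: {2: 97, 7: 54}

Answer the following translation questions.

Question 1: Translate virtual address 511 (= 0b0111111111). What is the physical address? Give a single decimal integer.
Answer: 879

Derivation:
vaddr = 511 = 0b0111111111
Split: l1_idx=3, l2_idx=7, offset=15
L1[3] = 2
L2[2][7] = 54
paddr = 54 * 16 + 15 = 879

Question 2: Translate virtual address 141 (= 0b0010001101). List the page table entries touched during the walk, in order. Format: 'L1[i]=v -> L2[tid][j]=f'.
Answer: L1[1]=1 -> L2[1][0]=25

Derivation:
vaddr = 141 = 0b0010001101
Split: l1_idx=1, l2_idx=0, offset=13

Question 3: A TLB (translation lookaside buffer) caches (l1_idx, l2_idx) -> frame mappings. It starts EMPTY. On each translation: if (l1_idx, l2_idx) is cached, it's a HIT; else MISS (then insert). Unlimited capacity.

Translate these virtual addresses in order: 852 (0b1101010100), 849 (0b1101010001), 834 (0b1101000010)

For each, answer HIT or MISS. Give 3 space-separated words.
vaddr=852: (6,5) not in TLB -> MISS, insert
vaddr=849: (6,5) in TLB -> HIT
vaddr=834: (6,4) not in TLB -> MISS, insert

Answer: MISS HIT MISS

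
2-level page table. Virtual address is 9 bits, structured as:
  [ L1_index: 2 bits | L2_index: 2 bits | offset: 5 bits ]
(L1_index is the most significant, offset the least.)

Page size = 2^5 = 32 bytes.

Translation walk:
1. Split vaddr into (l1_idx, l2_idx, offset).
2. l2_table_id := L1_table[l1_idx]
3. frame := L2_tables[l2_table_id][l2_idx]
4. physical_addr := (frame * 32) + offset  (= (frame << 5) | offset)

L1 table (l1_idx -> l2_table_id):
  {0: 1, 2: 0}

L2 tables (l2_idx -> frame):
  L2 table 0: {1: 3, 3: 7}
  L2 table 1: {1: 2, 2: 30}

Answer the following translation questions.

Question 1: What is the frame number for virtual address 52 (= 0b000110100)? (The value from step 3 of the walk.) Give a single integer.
Answer: 2

Derivation:
vaddr = 52: l1_idx=0, l2_idx=1
L1[0] = 1; L2[1][1] = 2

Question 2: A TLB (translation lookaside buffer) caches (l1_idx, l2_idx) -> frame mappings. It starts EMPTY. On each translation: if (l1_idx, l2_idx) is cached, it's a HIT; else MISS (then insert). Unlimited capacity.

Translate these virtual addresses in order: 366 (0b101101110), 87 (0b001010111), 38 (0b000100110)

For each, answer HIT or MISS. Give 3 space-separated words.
vaddr=366: (2,3) not in TLB -> MISS, insert
vaddr=87: (0,2) not in TLB -> MISS, insert
vaddr=38: (0,1) not in TLB -> MISS, insert

Answer: MISS MISS MISS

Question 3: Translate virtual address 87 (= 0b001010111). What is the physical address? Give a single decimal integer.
vaddr = 87 = 0b001010111
Split: l1_idx=0, l2_idx=2, offset=23
L1[0] = 1
L2[1][2] = 30
paddr = 30 * 32 + 23 = 983

Answer: 983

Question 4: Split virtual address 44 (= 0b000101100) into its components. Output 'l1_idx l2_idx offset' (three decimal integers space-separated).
Answer: 0 1 12

Derivation:
vaddr = 44 = 0b000101100
  top 2 bits -> l1_idx = 0
  next 2 bits -> l2_idx = 1
  bottom 5 bits -> offset = 12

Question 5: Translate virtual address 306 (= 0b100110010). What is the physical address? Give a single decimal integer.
Answer: 114

Derivation:
vaddr = 306 = 0b100110010
Split: l1_idx=2, l2_idx=1, offset=18
L1[2] = 0
L2[0][1] = 3
paddr = 3 * 32 + 18 = 114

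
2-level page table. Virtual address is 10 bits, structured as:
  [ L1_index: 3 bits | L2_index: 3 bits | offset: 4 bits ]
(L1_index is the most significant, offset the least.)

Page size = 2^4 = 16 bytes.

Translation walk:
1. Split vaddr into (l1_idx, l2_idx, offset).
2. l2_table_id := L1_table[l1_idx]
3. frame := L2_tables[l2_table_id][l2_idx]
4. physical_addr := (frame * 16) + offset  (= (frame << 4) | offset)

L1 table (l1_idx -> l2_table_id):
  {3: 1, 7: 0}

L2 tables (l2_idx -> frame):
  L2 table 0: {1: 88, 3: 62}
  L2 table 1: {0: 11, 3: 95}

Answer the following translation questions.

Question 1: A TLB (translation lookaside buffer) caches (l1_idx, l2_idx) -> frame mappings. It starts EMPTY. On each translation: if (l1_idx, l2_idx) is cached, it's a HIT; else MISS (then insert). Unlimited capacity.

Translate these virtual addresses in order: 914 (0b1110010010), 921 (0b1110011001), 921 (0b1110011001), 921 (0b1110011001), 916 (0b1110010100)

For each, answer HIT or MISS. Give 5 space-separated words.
vaddr=914: (7,1) not in TLB -> MISS, insert
vaddr=921: (7,1) in TLB -> HIT
vaddr=921: (7,1) in TLB -> HIT
vaddr=921: (7,1) in TLB -> HIT
vaddr=916: (7,1) in TLB -> HIT

Answer: MISS HIT HIT HIT HIT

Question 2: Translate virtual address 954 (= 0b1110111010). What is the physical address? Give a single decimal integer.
vaddr = 954 = 0b1110111010
Split: l1_idx=7, l2_idx=3, offset=10
L1[7] = 0
L2[0][3] = 62
paddr = 62 * 16 + 10 = 1002

Answer: 1002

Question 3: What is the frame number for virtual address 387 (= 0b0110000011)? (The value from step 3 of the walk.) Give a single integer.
vaddr = 387: l1_idx=3, l2_idx=0
L1[3] = 1; L2[1][0] = 11

Answer: 11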